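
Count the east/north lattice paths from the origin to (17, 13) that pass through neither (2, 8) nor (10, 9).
Number of paths = 88711080

Inclusion–exclusion. Total paths: C(30, 17) = 119759850. Through P₁: C(10, 2)·C(20, 15) = 697680. Through P₂: C(19, 10)·C(11, 7) = 30484740. Since P₁ is strictly southwest of P₂, a monotone path through both must visit P₁ then P₂; paths through both = C(10, 2)·C(9, 8)·C(11, 7) = 133650. Avoid both = 119759850 − 697680 − 30484740 + 133650 = 88711080.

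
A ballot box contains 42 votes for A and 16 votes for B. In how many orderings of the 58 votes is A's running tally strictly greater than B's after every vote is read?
Strict-lead orderings = 35844219876465

Total orderings of the 58 votes with 42 for A: C(58, 42) = 79960182801345. By the Bertrand ballot formula (Cycle Lemma / reflection principle), the number of orderings in which A is strictly ahead of B throughout is (p − q)/(p + q) · C(p + q, p) = (42 − 16)/(42 + 16) · 79960182801345 = 35844219876465.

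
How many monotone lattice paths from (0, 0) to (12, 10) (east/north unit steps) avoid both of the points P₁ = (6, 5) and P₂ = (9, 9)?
Number of paths = 303402

Inclusion–exclusion. Total paths: C(22, 12) = 646646. Through P₁: C(11, 6)·C(11, 6) = 213444. Through P₂: C(18, 9)·C(4, 3) = 194480. Since P₁ is strictly southwest of P₂, a monotone path through both must visit P₁ then P₂; paths through both = C(11, 6)·C(7, 3)·C(4, 3) = 64680. Avoid both = 646646 − 213444 − 194480 + 64680 = 303402.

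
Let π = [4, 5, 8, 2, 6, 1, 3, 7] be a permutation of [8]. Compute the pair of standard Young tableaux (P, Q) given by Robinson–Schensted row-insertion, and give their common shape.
P = [1, 3, 6, 7] / [2, 5] / [4, 8];  Q = [1, 2, 3, 8] / [4, 5] / [6, 7];  common shape = (4, 2, 2)

Row-insert the values π_1, π_2, … into P one at a time, bumping the leftmost entry strictly greater than the inserted value down to the next row. The recording tableau Q records, in position (i, j), the step at which that cell was added to P.
  Insert 4 (step 1): P = [4];  Q = [1]
  Insert 5 (step 2): P = [4, 5];  Q = [1, 2]
  Insert 8 (step 3): P = [4, 5, 8];  Q = [1, 2, 3]
  Insert 2 (step 4): P = [2, 5, 8] / [4];  Q = [1, 2, 3] / [4]
  Insert 6 (step 5): P = [2, 5, 6] / [4, 8];  Q = [1, 2, 3] / [4, 5]
  Insert 1 (step 6): P = [1, 5, 6] / [2, 8] / [4];  Q = [1, 2, 3] / [4, 5] / [6]
  Insert 3 (step 7): P = [1, 3, 6] / [2, 5] / [4, 8];  Q = [1, 2, 3] / [4, 5] / [6, 7]
  Insert 7 (step 8): P = [1, 3, 6, 7] / [2, 5] / [4, 8];  Q = [1, 2, 3, 8] / [4, 5] / [6, 7]
Final shape: (4, 2, 2).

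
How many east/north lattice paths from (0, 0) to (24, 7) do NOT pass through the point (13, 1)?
Number of paths = 2456311

Total paths from (0, 0) to (24, 7): C(31, 24) = 2629575. Paths through (13, 1): (paths (0, 0) → (13, 1)) × (paths (13, 1) → (24, 7)) = C(14, 13) · C(17, 11) = 14 · 12376 = 173264. Avoidance count = 2629575 − 173264 = 2456311.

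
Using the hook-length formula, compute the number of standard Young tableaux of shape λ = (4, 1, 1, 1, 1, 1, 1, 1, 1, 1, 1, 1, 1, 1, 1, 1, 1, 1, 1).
# SYT of shape (4, 1, 1, 1, 1, 1, 1, 1, 1, 1, 1, 1, 1, 1, 1, 1, 1, 1, 1) = 1330

Hook-length formula: f^λ = n! / Π hook(c), product over all cells c of the Young diagram. For λ = (4, 1, 1, 1, 1, 1, 1, 1, 1, 1, 1, 1, 1, 1, 1, 1, 1, 1, 1), n = 22 boxes. Hook lengths by row (left-to-right, top-to-bottom): [22, 3, 2, 1]; [18]; [17]; [16]; [15]; [14]; [13]; [12]; [11]; [10]; [9]; [8]; [7]; [6]; [5]; [4]; [3]; [2]; [1]. Product of hooks = 845113329156096000. So f^λ = 22! / 845113329156096000 = 1124000727777607680000 / 845113329156096000 = 1330.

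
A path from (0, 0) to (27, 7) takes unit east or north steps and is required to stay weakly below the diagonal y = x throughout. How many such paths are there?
Number of paths = 4034712

By the reflection principle (André's argument), the number of monotone paths to (27, 7) with n ≤ m that never go above y = x is C(34, 27) − C(34, 28) = 5379616 − 1344904 = 4034712.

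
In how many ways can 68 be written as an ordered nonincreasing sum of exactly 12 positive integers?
p(68, 12 parts) = 210005

Partitions of n into exactly k parts are in bijection with partitions of n − k into at most k parts (subtract 1 from each part). So p(68, exactly 12) = p(56, parts ≤ 12). Computing via the recurrence p(m, j) = p(m, j−1) + p(m−j, j) gives 210005.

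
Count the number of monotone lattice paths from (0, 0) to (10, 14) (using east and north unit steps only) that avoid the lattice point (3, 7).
Number of paths = 1549416

Total paths from (0, 0) to (10, 14): C(24, 10) = 1961256. Paths through (3, 7): (paths (0, 0) → (3, 7)) × (paths (3, 7) → (10, 14)) = C(10, 3) · C(14, 7) = 120 · 3432 = 411840. Avoidance count = 1961256 − 411840 = 1549416.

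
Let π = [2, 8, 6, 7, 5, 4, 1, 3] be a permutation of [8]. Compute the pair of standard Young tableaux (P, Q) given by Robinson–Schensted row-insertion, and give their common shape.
P = [1, 3, 7] / [2, 4] / [5] / [6] / [8];  Q = [1, 2, 4] / [3, 8] / [5] / [6] / [7];  common shape = (3, 2, 1, 1, 1)

Row-insert the values π_1, π_2, … into P one at a time, bumping the leftmost entry strictly greater than the inserted value down to the next row. The recording tableau Q records, in position (i, j), the step at which that cell was added to P.
  Insert 2 (step 1): P = [2];  Q = [1]
  Insert 8 (step 2): P = [2, 8];  Q = [1, 2]
  Insert 6 (step 3): P = [2, 6] / [8];  Q = [1, 2] / [3]
  Insert 7 (step 4): P = [2, 6, 7] / [8];  Q = [1, 2, 4] / [3]
  Insert 5 (step 5): P = [2, 5, 7] / [6] / [8];  Q = [1, 2, 4] / [3] / [5]
  Insert 4 (step 6): P = [2, 4, 7] / [5] / [6] / [8];  Q = [1, 2, 4] / [3] / [5] / [6]
  Insert 1 (step 7): P = [1, 4, 7] / [2] / [5] / [6] / [8];  Q = [1, 2, 4] / [3] / [5] / [6] / [7]
  Insert 3 (step 8): P = [1, 3, 7] / [2, 4] / [5] / [6] / [8];  Q = [1, 2, 4] / [3, 8] / [5] / [6] / [7]
Final shape: (3, 2, 1, 1, 1).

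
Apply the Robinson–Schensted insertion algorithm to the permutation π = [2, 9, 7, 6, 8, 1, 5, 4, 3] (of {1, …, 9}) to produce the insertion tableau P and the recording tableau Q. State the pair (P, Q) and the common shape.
P = [1, 3, 8] / [2, 4] / [5] / [6] / [7] / [9];  Q = [1, 2, 5] / [3, 7] / [4] / [6] / [8] / [9];  common shape = (3, 2, 1, 1, 1, 1)

Row-insert the values π_1, π_2, … into P one at a time, bumping the leftmost entry strictly greater than the inserted value down to the next row. The recording tableau Q records, in position (i, j), the step at which that cell was added to P.
  Insert 2 (step 1): P = [2];  Q = [1]
  Insert 9 (step 2): P = [2, 9];  Q = [1, 2]
  Insert 7 (step 3): P = [2, 7] / [9];  Q = [1, 2] / [3]
  Insert 6 (step 4): P = [2, 6] / [7] / [9];  Q = [1, 2] / [3] / [4]
  Insert 8 (step 5): P = [2, 6, 8] / [7] / [9];  Q = [1, 2, 5] / [3] / [4]
  Insert 1 (step 6): P = [1, 6, 8] / [2] / [7] / [9];  Q = [1, 2, 5] / [3] / [4] / [6]
  Insert 5 (step 7): P = [1, 5, 8] / [2, 6] / [7] / [9];  Q = [1, 2, 5] / [3, 7] / [4] / [6]
  Insert 4 (step 8): P = [1, 4, 8] / [2, 5] / [6] / [7] / [9];  Q = [1, 2, 5] / [3, 7] / [4] / [6] / [8]
  Insert 3 (step 9): P = [1, 3, 8] / [2, 4] / [5] / [6] / [7] / [9];  Q = [1, 2, 5] / [3, 7] / [4] / [6] / [8] / [9]
Final shape: (3, 2, 1, 1, 1, 1).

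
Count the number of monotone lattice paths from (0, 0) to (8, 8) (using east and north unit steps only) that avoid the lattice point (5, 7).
Number of paths = 9702

Total paths from (0, 0) to (8, 8): C(16, 8) = 12870. Paths through (5, 7): (paths (0, 0) → (5, 7)) × (paths (5, 7) → (8, 8)) = C(12, 5) · C(4, 3) = 792 · 4 = 3168. Avoidance count = 12870 − 3168 = 9702.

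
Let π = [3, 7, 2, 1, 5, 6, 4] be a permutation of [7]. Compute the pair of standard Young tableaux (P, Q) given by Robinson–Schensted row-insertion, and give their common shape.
P = [1, 4, 6] / [2, 5] / [3, 7];  Q = [1, 2, 6] / [3, 5] / [4, 7];  common shape = (3, 2, 2)

Row-insert the values π_1, π_2, … into P one at a time, bumping the leftmost entry strictly greater than the inserted value down to the next row. The recording tableau Q records, in position (i, j), the step at which that cell was added to P.
  Insert 3 (step 1): P = [3];  Q = [1]
  Insert 7 (step 2): P = [3, 7];  Q = [1, 2]
  Insert 2 (step 3): P = [2, 7] / [3];  Q = [1, 2] / [3]
  Insert 1 (step 4): P = [1, 7] / [2] / [3];  Q = [1, 2] / [3] / [4]
  Insert 5 (step 5): P = [1, 5] / [2, 7] / [3];  Q = [1, 2] / [3, 5] / [4]
  Insert 6 (step 6): P = [1, 5, 6] / [2, 7] / [3];  Q = [1, 2, 6] / [3, 5] / [4]
  Insert 4 (step 7): P = [1, 4, 6] / [2, 5] / [3, 7];  Q = [1, 2, 6] / [3, 5] / [4, 7]
Final shape: (3, 2, 2).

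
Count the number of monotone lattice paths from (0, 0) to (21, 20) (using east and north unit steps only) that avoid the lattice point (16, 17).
Number of paths = 203787963060

Total paths from (0, 0) to (21, 20): C(41, 21) = 269128937220. Paths through (16, 17): (paths (0, 0) → (16, 17)) × (paths (16, 17) → (21, 20)) = C(33, 16) · C(8, 5) = 1166803110 · 56 = 65340974160. Avoidance count = 269128937220 − 65340974160 = 203787963060.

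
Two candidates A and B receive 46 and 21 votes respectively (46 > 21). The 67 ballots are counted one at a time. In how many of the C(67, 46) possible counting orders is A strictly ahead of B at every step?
Strict-lead orderings = 48406155743946000

Total orderings of the 67 votes with 46 for A: C(67, 46) = 129728497393775280. By the Bertrand ballot formula (Cycle Lemma / reflection principle), the number of orderings in which A is strictly ahead of B throughout is (p − q)/(p + q) · C(p + q, p) = (46 − 21)/(46 + 21) · 129728497393775280 = 48406155743946000.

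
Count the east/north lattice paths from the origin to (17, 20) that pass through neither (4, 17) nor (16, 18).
Number of paths = 9290366235

Inclusion–exclusion. Total paths: C(37, 17) = 15905368710. Through P₁: C(21, 4)·C(16, 13) = 3351600. Through P₂: C(34, 16)·C(3, 1) = 6611884290. Since P₁ is strictly southwest of P₂, a monotone path through both must visit P₁ then P₂; paths through both = C(21, 4)·C(13, 12)·C(3, 1) = 233415. Avoid both = 15905368710 − 3351600 − 6611884290 + 233415 = 9290366235.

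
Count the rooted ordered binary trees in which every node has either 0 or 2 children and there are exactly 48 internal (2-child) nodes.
C_48 = 131327898242169365477991900

These full binary trees are counted by the Catalan number C_n = (1/(n + 1)) · C(2n, n). For n = 48: C_48 = (1/49) · C(96, 48) = 6435067013866298908421603100/49 = 131327898242169365477991900.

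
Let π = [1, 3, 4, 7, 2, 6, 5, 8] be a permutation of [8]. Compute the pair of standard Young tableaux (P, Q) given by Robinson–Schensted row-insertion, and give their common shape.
P = [1, 2, 4, 5, 8] / [3, 6] / [7];  Q = [1, 2, 3, 4, 8] / [5, 6] / [7];  common shape = (5, 2, 1)

Row-insert the values π_1, π_2, … into P one at a time, bumping the leftmost entry strictly greater than the inserted value down to the next row. The recording tableau Q records, in position (i, j), the step at which that cell was added to P.
  Insert 1 (step 1): P = [1];  Q = [1]
  Insert 3 (step 2): P = [1, 3];  Q = [1, 2]
  Insert 4 (step 3): P = [1, 3, 4];  Q = [1, 2, 3]
  Insert 7 (step 4): P = [1, 3, 4, 7];  Q = [1, 2, 3, 4]
  Insert 2 (step 5): P = [1, 2, 4, 7] / [3];  Q = [1, 2, 3, 4] / [5]
  Insert 6 (step 6): P = [1, 2, 4, 6] / [3, 7];  Q = [1, 2, 3, 4] / [5, 6]
  Insert 5 (step 7): P = [1, 2, 4, 5] / [3, 6] / [7];  Q = [1, 2, 3, 4] / [5, 6] / [7]
  Insert 8 (step 8): P = [1, 2, 4, 5, 8] / [3, 6] / [7];  Q = [1, 2, 3, 4, 8] / [5, 6] / [7]
Final shape: (5, 2, 1).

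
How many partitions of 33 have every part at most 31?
p(33, parts ≤ 31) = 10141

Use the recurrence p(n, m) = p(n, m−1) + p(n−m, m): either the largest part is < m (count p(n, m−1)) or the largest part is exactly m (remove one copy of m, count p(n−m, m)). With p(0, ·) = 1 this gives p(33, parts ≤ 31) = 10141. (By conjugating Young diagrams, this also counts partitions of 33 into at most 31 parts.)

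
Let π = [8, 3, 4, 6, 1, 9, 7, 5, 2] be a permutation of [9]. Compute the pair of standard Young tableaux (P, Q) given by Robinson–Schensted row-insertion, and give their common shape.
P = [1, 2, 5, 7] / [3, 4] / [6, 9] / [8];  Q = [1, 3, 4, 6] / [2, 7] / [5, 8] / [9];  common shape = (4, 2, 2, 1)

Row-insert the values π_1, π_2, … into P one at a time, bumping the leftmost entry strictly greater than the inserted value down to the next row. The recording tableau Q records, in position (i, j), the step at which that cell was added to P.
  Insert 8 (step 1): P = [8];  Q = [1]
  Insert 3 (step 2): P = [3] / [8];  Q = [1] / [2]
  Insert 4 (step 3): P = [3, 4] / [8];  Q = [1, 3] / [2]
  Insert 6 (step 4): P = [3, 4, 6] / [8];  Q = [1, 3, 4] / [2]
  Insert 1 (step 5): P = [1, 4, 6] / [3] / [8];  Q = [1, 3, 4] / [2] / [5]
  Insert 9 (step 6): P = [1, 4, 6, 9] / [3] / [8];  Q = [1, 3, 4, 6] / [2] / [5]
  Insert 7 (step 7): P = [1, 4, 6, 7] / [3, 9] / [8];  Q = [1, 3, 4, 6] / [2, 7] / [5]
  Insert 5 (step 8): P = [1, 4, 5, 7] / [3, 6] / [8, 9];  Q = [1, 3, 4, 6] / [2, 7] / [5, 8]
  Insert 2 (step 9): P = [1, 2, 5, 7] / [3, 4] / [6, 9] / [8];  Q = [1, 3, 4, 6] / [2, 7] / [5, 8] / [9]
Final shape: (4, 2, 2, 1).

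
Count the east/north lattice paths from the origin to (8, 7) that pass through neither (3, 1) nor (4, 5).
Number of paths = 2997

Inclusion–exclusion. Total paths: C(15, 8) = 6435. Through P₁: C(4, 3)·C(11, 5) = 1848. Through P₂: C(9, 4)·C(6, 4) = 1890. Since P₁ is strictly southwest of P₂, a monotone path through both must visit P₁ then P₂; paths through both = C(4, 3)·C(5, 1)·C(6, 4) = 300. Avoid both = 6435 − 1848 − 1890 + 300 = 2997.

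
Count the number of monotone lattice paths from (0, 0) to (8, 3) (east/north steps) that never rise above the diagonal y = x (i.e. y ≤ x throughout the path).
Number of paths = 110

By the reflection principle (André's argument), the number of monotone paths to (8, 3) with n ≤ m that never go above y = x is C(11, 8) − C(11, 9) = 165 − 55 = 110.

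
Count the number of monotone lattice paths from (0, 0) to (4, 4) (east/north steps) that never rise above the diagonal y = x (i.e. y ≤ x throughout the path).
Number of paths = 14

By the reflection principle (André's argument), the number of monotone paths to (4, 4) with n ≤ m that never go above y = x is C(8, 4) − C(8, 5) = 70 − 56 = 14.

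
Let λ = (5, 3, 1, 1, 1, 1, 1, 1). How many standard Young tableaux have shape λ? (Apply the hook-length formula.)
# SYT of shape (5, 3, 1, 1, 1, 1, 1, 1) = 14014

Hook-length formula: f^λ = n! / Π hook(c), product over all cells c of the Young diagram. For λ = (5, 3, 1, 1, 1, 1, 1, 1), n = 14 boxes. Hook lengths by row (left-to-right, top-to-bottom): [12, 5, 4, 2, 1]; [9, 2, 1]; [6]; [5]; [4]; [3]; [2]; [1]. Product of hooks = 6220800. So f^λ = 14! / 6220800 = 87178291200 / 6220800 = 14014.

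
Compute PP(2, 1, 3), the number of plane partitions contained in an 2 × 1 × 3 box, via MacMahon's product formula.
PP(2, 1, 3) = 10

Evaluate the triple product over i = 1..2, j = 1..1, k = 1..3. The factors are (2/1) · (3/2) · (4/3) · (3/2) · (4/3) · (5/4). The numerators and denominators telescope so the product is an integer; carrying out the multiplication exactly gives PP(2, 1, 3) = 10.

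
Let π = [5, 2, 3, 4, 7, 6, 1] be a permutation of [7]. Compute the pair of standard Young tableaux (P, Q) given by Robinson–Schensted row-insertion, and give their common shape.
P = [1, 3, 4, 6] / [2, 7] / [5];  Q = [1, 3, 4, 5] / [2, 6] / [7];  common shape = (4, 2, 1)

Row-insert the values π_1, π_2, … into P one at a time, bumping the leftmost entry strictly greater than the inserted value down to the next row. The recording tableau Q records, in position (i, j), the step at which that cell was added to P.
  Insert 5 (step 1): P = [5];  Q = [1]
  Insert 2 (step 2): P = [2] / [5];  Q = [1] / [2]
  Insert 3 (step 3): P = [2, 3] / [5];  Q = [1, 3] / [2]
  Insert 4 (step 4): P = [2, 3, 4] / [5];  Q = [1, 3, 4] / [2]
  Insert 7 (step 5): P = [2, 3, 4, 7] / [5];  Q = [1, 3, 4, 5] / [2]
  Insert 6 (step 6): P = [2, 3, 4, 6] / [5, 7];  Q = [1, 3, 4, 5] / [2, 6]
  Insert 1 (step 7): P = [1, 3, 4, 6] / [2, 7] / [5];  Q = [1, 3, 4, 5] / [2, 6] / [7]
Final shape: (4, 2, 1).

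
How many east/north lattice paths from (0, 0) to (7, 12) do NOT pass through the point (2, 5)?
Number of paths = 33756

Total paths from (0, 0) to (7, 12): C(19, 7) = 50388. Paths through (2, 5): (paths (0, 0) → (2, 5)) × (paths (2, 5) → (7, 12)) = C(7, 2) · C(12, 5) = 21 · 792 = 16632. Avoidance count = 50388 − 16632 = 33756.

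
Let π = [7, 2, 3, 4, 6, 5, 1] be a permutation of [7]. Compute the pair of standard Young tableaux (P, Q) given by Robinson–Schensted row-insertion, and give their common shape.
P = [1, 3, 4, 5] / [2] / [6] / [7];  Q = [1, 3, 4, 5] / [2] / [6] / [7];  common shape = (4, 1, 1, 1)

Row-insert the values π_1, π_2, … into P one at a time, bumping the leftmost entry strictly greater than the inserted value down to the next row. The recording tableau Q records, in position (i, j), the step at which that cell was added to P.
  Insert 7 (step 1): P = [7];  Q = [1]
  Insert 2 (step 2): P = [2] / [7];  Q = [1] / [2]
  Insert 3 (step 3): P = [2, 3] / [7];  Q = [1, 3] / [2]
  Insert 4 (step 4): P = [2, 3, 4] / [7];  Q = [1, 3, 4] / [2]
  Insert 6 (step 5): P = [2, 3, 4, 6] / [7];  Q = [1, 3, 4, 5] / [2]
  Insert 5 (step 6): P = [2, 3, 4, 5] / [6] / [7];  Q = [1, 3, 4, 5] / [2] / [6]
  Insert 1 (step 7): P = [1, 3, 4, 5] / [2] / [6] / [7];  Q = [1, 3, 4, 5] / [2] / [6] / [7]
Final shape: (4, 1, 1, 1).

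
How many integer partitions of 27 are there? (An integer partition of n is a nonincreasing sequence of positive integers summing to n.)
p(27) = 3010

Compute p(n) via the recurrence p(n, m) = p(n, m−1) + p(n−m, m), where p(n, m) counts partitions of n with all parts ≤ m and p(n) = p(n, n). The base cases are p(0, m) = 1 and p(n, 0) = 0 for n > 0. Filling the table yields p(27) = 3010. (Euler's pentagonal recurrence is an alternative.)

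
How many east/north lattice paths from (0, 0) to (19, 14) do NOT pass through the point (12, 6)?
Number of paths = 699349860

Total paths from (0, 0) to (19, 14): C(33, 19) = 818809200. Paths through (12, 6): (paths (0, 0) → (12, 6)) × (paths (12, 6) → (19, 14)) = C(18, 12) · C(15, 7) = 18564 · 6435 = 119459340. Avoidance count = 818809200 − 119459340 = 699349860.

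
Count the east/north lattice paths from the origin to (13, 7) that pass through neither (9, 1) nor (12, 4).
Number of paths = 68940

Inclusion–exclusion. Total paths: C(20, 13) = 77520. Through P₁: C(10, 9)·C(10, 4) = 2100. Through P₂: C(16, 12)·C(4, 1) = 7280. Since P₁ is strictly southwest of P₂, a monotone path through both must visit P₁ then P₂; paths through both = C(10, 9)·C(6, 3)·C(4, 1) = 800. Avoid both = 77520 − 2100 − 7280 + 800 = 68940.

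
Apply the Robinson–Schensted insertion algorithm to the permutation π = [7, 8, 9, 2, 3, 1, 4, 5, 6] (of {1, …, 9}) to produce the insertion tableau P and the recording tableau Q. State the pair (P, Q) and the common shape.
P = [1, 3, 4, 5, 6] / [2, 8, 9] / [7];  Q = [1, 2, 3, 8, 9] / [4, 5, 7] / [6];  common shape = (5, 3, 1)

Row-insert the values π_1, π_2, … into P one at a time, bumping the leftmost entry strictly greater than the inserted value down to the next row. The recording tableau Q records, in position (i, j), the step at which that cell was added to P.
  Insert 7 (step 1): P = [7];  Q = [1]
  Insert 8 (step 2): P = [7, 8];  Q = [1, 2]
  Insert 9 (step 3): P = [7, 8, 9];  Q = [1, 2, 3]
  Insert 2 (step 4): P = [2, 8, 9] / [7];  Q = [1, 2, 3] / [4]
  Insert 3 (step 5): P = [2, 3, 9] / [7, 8];  Q = [1, 2, 3] / [4, 5]
  Insert 1 (step 6): P = [1, 3, 9] / [2, 8] / [7];  Q = [1, 2, 3] / [4, 5] / [6]
  Insert 4 (step 7): P = [1, 3, 4] / [2, 8, 9] / [7];  Q = [1, 2, 3] / [4, 5, 7] / [6]
  Insert 5 (step 8): P = [1, 3, 4, 5] / [2, 8, 9] / [7];  Q = [1, 2, 3, 8] / [4, 5, 7] / [6]
  Insert 6 (step 9): P = [1, 3, 4, 5, 6] / [2, 8, 9] / [7];  Q = [1, 2, 3, 8, 9] / [4, 5, 7] / [6]
Final shape: (5, 3, 1).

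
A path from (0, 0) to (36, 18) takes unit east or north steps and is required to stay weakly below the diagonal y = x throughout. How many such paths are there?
Number of paths = 49772989810635

By the reflection principle (André's argument), the number of monotone paths to (36, 18) with n ≤ m that never go above y = x is C(54, 36) − C(54, 37) = 96926348578605 − 47153358767970 = 49772989810635.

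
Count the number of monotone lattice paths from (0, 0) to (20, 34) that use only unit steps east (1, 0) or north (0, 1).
Number of paths = 321387366339585

A monotone lattice path from (0, 0) to (20, 34) consists of 20 east steps and 34 north steps in some order, so it is determined by which 20 of the 54 steps are east. The count is C(54, 20) = 321387366339585.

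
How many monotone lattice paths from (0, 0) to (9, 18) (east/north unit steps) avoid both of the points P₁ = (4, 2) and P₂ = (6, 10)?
Number of paths = 3171645

Inclusion–exclusion. Total paths: C(27, 9) = 4686825. Through P₁: C(6, 4)·C(21, 5) = 305235. Through P₂: C(16, 6)·C(11, 3) = 1321320. Since P₁ is strictly southwest of P₂, a monotone path through both must visit P₁ then P₂; paths through both = C(6, 4)·C(10, 2)·C(11, 3) = 111375. Avoid both = 4686825 − 305235 − 1321320 + 111375 = 3171645.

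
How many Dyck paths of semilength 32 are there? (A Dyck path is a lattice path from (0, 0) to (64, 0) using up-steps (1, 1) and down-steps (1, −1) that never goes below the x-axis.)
C_32 = 55534064877048198

These Dyck paths are counted by the Catalan number C_n = (1/(n + 1)) · C(2n, n). For n = 32: C_32 = (1/33) · C(64, 32) = 1832624140942590534/33 = 55534064877048198.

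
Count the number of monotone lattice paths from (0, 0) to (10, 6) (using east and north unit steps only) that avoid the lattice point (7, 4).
Number of paths = 4708

Total paths from (0, 0) to (10, 6): C(16, 10) = 8008. Paths through (7, 4): (paths (0, 0) → (7, 4)) × (paths (7, 4) → (10, 6)) = C(11, 7) · C(5, 3) = 330 · 10 = 3300. Avoidance count = 8008 − 3300 = 4708.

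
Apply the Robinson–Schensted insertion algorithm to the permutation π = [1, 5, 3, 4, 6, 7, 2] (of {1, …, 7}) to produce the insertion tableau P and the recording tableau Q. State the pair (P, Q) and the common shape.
P = [1, 2, 4, 6, 7] / [3] / [5];  Q = [1, 2, 4, 5, 6] / [3] / [7];  common shape = (5, 1, 1)

Row-insert the values π_1, π_2, … into P one at a time, bumping the leftmost entry strictly greater than the inserted value down to the next row. The recording tableau Q records, in position (i, j), the step at which that cell was added to P.
  Insert 1 (step 1): P = [1];  Q = [1]
  Insert 5 (step 2): P = [1, 5];  Q = [1, 2]
  Insert 3 (step 3): P = [1, 3] / [5];  Q = [1, 2] / [3]
  Insert 4 (step 4): P = [1, 3, 4] / [5];  Q = [1, 2, 4] / [3]
  Insert 6 (step 5): P = [1, 3, 4, 6] / [5];  Q = [1, 2, 4, 5] / [3]
  Insert 7 (step 6): P = [1, 3, 4, 6, 7] / [5];  Q = [1, 2, 4, 5, 6] / [3]
  Insert 2 (step 7): P = [1, 2, 4, 6, 7] / [3] / [5];  Q = [1, 2, 4, 5, 6] / [3] / [7]
Final shape: (5, 1, 1).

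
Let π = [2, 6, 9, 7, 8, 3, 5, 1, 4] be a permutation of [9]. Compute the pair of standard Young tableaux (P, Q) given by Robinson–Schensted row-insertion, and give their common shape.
P = [1, 3, 4, 8] / [2, 5] / [6, 7] / [9];  Q = [1, 2, 3, 5] / [4, 7] / [6, 9] / [8];  common shape = (4, 2, 2, 1)

Row-insert the values π_1, π_2, … into P one at a time, bumping the leftmost entry strictly greater than the inserted value down to the next row. The recording tableau Q records, in position (i, j), the step at which that cell was added to P.
  Insert 2 (step 1): P = [2];  Q = [1]
  Insert 6 (step 2): P = [2, 6];  Q = [1, 2]
  Insert 9 (step 3): P = [2, 6, 9];  Q = [1, 2, 3]
  Insert 7 (step 4): P = [2, 6, 7] / [9];  Q = [1, 2, 3] / [4]
  Insert 8 (step 5): P = [2, 6, 7, 8] / [9];  Q = [1, 2, 3, 5] / [4]
  Insert 3 (step 6): P = [2, 3, 7, 8] / [6] / [9];  Q = [1, 2, 3, 5] / [4] / [6]
  Insert 5 (step 7): P = [2, 3, 5, 8] / [6, 7] / [9];  Q = [1, 2, 3, 5] / [4, 7] / [6]
  Insert 1 (step 8): P = [1, 3, 5, 8] / [2, 7] / [6] / [9];  Q = [1, 2, 3, 5] / [4, 7] / [6] / [8]
  Insert 4 (step 9): P = [1, 3, 4, 8] / [2, 5] / [6, 7] / [9];  Q = [1, 2, 3, 5] / [4, 7] / [6, 9] / [8]
Final shape: (4, 2, 2, 1).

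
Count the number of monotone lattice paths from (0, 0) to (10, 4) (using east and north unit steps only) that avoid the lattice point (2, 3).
Number of paths = 911

Total paths from (0, 0) to (10, 4): C(14, 10) = 1001. Paths through (2, 3): (paths (0, 0) → (2, 3)) × (paths (2, 3) → (10, 4)) = C(5, 2) · C(9, 8) = 10 · 9 = 90. Avoidance count = 1001 − 90 = 911.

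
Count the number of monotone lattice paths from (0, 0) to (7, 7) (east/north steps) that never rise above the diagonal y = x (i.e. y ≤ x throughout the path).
Number of paths = 429

By the reflection principle (André's argument), the number of monotone paths to (7, 7) with n ≤ m that never go above y = x is C(14, 7) − C(14, 8) = 3432 − 3003 = 429.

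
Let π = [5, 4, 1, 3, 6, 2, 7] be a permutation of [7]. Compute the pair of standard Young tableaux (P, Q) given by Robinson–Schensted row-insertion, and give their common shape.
P = [1, 2, 6, 7] / [3] / [4] / [5];  Q = [1, 4, 5, 7] / [2] / [3] / [6];  common shape = (4, 1, 1, 1)

Row-insert the values π_1, π_2, … into P one at a time, bumping the leftmost entry strictly greater than the inserted value down to the next row. The recording tableau Q records, in position (i, j), the step at which that cell was added to P.
  Insert 5 (step 1): P = [5];  Q = [1]
  Insert 4 (step 2): P = [4] / [5];  Q = [1] / [2]
  Insert 1 (step 3): P = [1] / [4] / [5];  Q = [1] / [2] / [3]
  Insert 3 (step 4): P = [1, 3] / [4] / [5];  Q = [1, 4] / [2] / [3]
  Insert 6 (step 5): P = [1, 3, 6] / [4] / [5];  Q = [1, 4, 5] / [2] / [3]
  Insert 2 (step 6): P = [1, 2, 6] / [3] / [4] / [5];  Q = [1, 4, 5] / [2] / [3] / [6]
  Insert 7 (step 7): P = [1, 2, 6, 7] / [3] / [4] / [5];  Q = [1, 4, 5, 7] / [2] / [3] / [6]
Final shape: (4, 1, 1, 1).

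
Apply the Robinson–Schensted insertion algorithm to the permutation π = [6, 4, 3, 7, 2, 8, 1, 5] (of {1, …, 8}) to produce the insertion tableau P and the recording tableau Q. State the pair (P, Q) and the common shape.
P = [1, 5, 8] / [2, 7] / [3] / [4] / [6];  Q = [1, 4, 6] / [2, 8] / [3] / [5] / [7];  common shape = (3, 2, 1, 1, 1)

Row-insert the values π_1, π_2, … into P one at a time, bumping the leftmost entry strictly greater than the inserted value down to the next row. The recording tableau Q records, in position (i, j), the step at which that cell was added to P.
  Insert 6 (step 1): P = [6];  Q = [1]
  Insert 4 (step 2): P = [4] / [6];  Q = [1] / [2]
  Insert 3 (step 3): P = [3] / [4] / [6];  Q = [1] / [2] / [3]
  Insert 7 (step 4): P = [3, 7] / [4] / [6];  Q = [1, 4] / [2] / [3]
  Insert 2 (step 5): P = [2, 7] / [3] / [4] / [6];  Q = [1, 4] / [2] / [3] / [5]
  Insert 8 (step 6): P = [2, 7, 8] / [3] / [4] / [6];  Q = [1, 4, 6] / [2] / [3] / [5]
  Insert 1 (step 7): P = [1, 7, 8] / [2] / [3] / [4] / [6];  Q = [1, 4, 6] / [2] / [3] / [5] / [7]
  Insert 5 (step 8): P = [1, 5, 8] / [2, 7] / [3] / [4] / [6];  Q = [1, 4, 6] / [2, 8] / [3] / [5] / [7]
Final shape: (3, 2, 1, 1, 1).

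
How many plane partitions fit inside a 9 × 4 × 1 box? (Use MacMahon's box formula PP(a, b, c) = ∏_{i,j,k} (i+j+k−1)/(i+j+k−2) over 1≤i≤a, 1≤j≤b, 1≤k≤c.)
PP(9, 4, 1) = 715

Evaluate the triple product over i = 1..9, j = 1..4, k = 1..1. The factors are (2/1) · (3/2) · (4/3) · (5/4) · (3/2) · (4/3) · (5/4) · (6/5) · … (36 factors total). The numerators and denominators telescope so the product is an integer; carrying out the multiplication exactly gives PP(9, 4, 1) = 715.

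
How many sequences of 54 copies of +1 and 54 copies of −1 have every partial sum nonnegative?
C_54 = 451959718027953471447609509424

These ballot sequences are counted by the Catalan number C_n = (1/(n + 1)) · C(2n, n). For n = 54: C_54 = (1/55) · C(108, 54) = 24857784491537440929618523018320/55 = 451959718027953471447609509424.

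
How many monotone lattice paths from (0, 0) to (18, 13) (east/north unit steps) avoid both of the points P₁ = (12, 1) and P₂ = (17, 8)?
Number of paths = 199584069

Inclusion–exclusion. Total paths: C(31, 18) = 206253075. Through P₁: C(13, 12)·C(18, 6) = 241332. Through P₂: C(25, 17)·C(6, 1) = 6489450. Since P₁ is strictly southwest of P₂, a monotone path through both must visit P₁ then P₂; paths through both = C(13, 12)·C(12, 5)·C(6, 1) = 61776. Avoid both = 206253075 − 241332 − 6489450 + 61776 = 199584069.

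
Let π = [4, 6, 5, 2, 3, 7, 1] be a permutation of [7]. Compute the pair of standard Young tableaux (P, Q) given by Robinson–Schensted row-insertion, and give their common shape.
P = [1, 3, 7] / [2, 5] / [4] / [6];  Q = [1, 2, 6] / [3, 5] / [4] / [7];  common shape = (3, 2, 1, 1)

Row-insert the values π_1, π_2, … into P one at a time, bumping the leftmost entry strictly greater than the inserted value down to the next row. The recording tableau Q records, in position (i, j), the step at which that cell was added to P.
  Insert 4 (step 1): P = [4];  Q = [1]
  Insert 6 (step 2): P = [4, 6];  Q = [1, 2]
  Insert 5 (step 3): P = [4, 5] / [6];  Q = [1, 2] / [3]
  Insert 2 (step 4): P = [2, 5] / [4] / [6];  Q = [1, 2] / [3] / [4]
  Insert 3 (step 5): P = [2, 3] / [4, 5] / [6];  Q = [1, 2] / [3, 5] / [4]
  Insert 7 (step 6): P = [2, 3, 7] / [4, 5] / [6];  Q = [1, 2, 6] / [3, 5] / [4]
  Insert 1 (step 7): P = [1, 3, 7] / [2, 5] / [4] / [6];  Q = [1, 2, 6] / [3, 5] / [4] / [7]
Final shape: (3, 2, 1, 1).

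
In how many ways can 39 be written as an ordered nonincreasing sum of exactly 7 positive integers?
p(39, 7 parts) = 2400

Partitions of n into exactly k parts are in bijection with partitions of n − k into at most k parts (subtract 1 from each part). So p(39, exactly 7) = p(32, parts ≤ 7). Computing via the recurrence p(m, j) = p(m, j−1) + p(m−j, j) gives 2400.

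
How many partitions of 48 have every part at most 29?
p(48, parts ≤ 29) = 145676

Use the recurrence p(n, m) = p(n, m−1) + p(n−m, m): either the largest part is < m (count p(n, m−1)) or the largest part is exactly m (remove one copy of m, count p(n−m, m)). With p(0, ·) = 1 this gives p(48, parts ≤ 29) = 145676. (By conjugating Young diagrams, this also counts partitions of 48 into at most 29 parts.)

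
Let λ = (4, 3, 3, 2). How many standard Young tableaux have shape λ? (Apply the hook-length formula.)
# SYT of shape (4, 3, 3, 2) = 2970

Hook-length formula: f^λ = n! / Π hook(c), product over all cells c of the Young diagram. For λ = (4, 3, 3, 2), n = 12 boxes. Hook lengths by row (left-to-right, top-to-bottom): [7, 6, 4, 1]; [5, 4, 2]; [4, 3, 1]; [2, 1]. Product of hooks = 161280. So f^λ = 12! / 161280 = 479001600 / 161280 = 2970.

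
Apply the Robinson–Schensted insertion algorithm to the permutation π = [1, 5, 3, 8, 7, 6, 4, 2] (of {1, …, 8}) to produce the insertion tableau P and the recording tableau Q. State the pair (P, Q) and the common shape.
P = [1, 2, 4] / [3, 6] / [5] / [7] / [8];  Q = [1, 2, 4] / [3, 5] / [6] / [7] / [8];  common shape = (3, 2, 1, 1, 1)

Row-insert the values π_1, π_2, … into P one at a time, bumping the leftmost entry strictly greater than the inserted value down to the next row. The recording tableau Q records, in position (i, j), the step at which that cell was added to P.
  Insert 1 (step 1): P = [1];  Q = [1]
  Insert 5 (step 2): P = [1, 5];  Q = [1, 2]
  Insert 3 (step 3): P = [1, 3] / [5];  Q = [1, 2] / [3]
  Insert 8 (step 4): P = [1, 3, 8] / [5];  Q = [1, 2, 4] / [3]
  Insert 7 (step 5): P = [1, 3, 7] / [5, 8];  Q = [1, 2, 4] / [3, 5]
  Insert 6 (step 6): P = [1, 3, 6] / [5, 7] / [8];  Q = [1, 2, 4] / [3, 5] / [6]
  Insert 4 (step 7): P = [1, 3, 4] / [5, 6] / [7] / [8];  Q = [1, 2, 4] / [3, 5] / [6] / [7]
  Insert 2 (step 8): P = [1, 2, 4] / [3, 6] / [5] / [7] / [8];  Q = [1, 2, 4] / [3, 5] / [6] / [7] / [8]
Final shape: (3, 2, 1, 1, 1).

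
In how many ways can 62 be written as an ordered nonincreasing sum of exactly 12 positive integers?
p(62, 12 parts) = 97299

Partitions of n into exactly k parts are in bijection with partitions of n − k into at most k parts (subtract 1 from each part). So p(62, exactly 12) = p(50, parts ≤ 12). Computing via the recurrence p(m, j) = p(m, j−1) + p(m−j, j) gives 97299.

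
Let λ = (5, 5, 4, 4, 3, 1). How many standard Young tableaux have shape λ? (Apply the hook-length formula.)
# SYT of shape (5, 5, 4, 4, 3, 1) = 823087980

Hook-length formula: f^λ = n! / Π hook(c), product over all cells c of the Young diagram. For λ = (5, 5, 4, 4, 3, 1), n = 22 boxes. Hook lengths by row (left-to-right, top-to-bottom): [10, 8, 7, 5, 2]; [9, 7, 6, 4, 1]; [7, 5, 4, 2]; [6, 4, 3, 1]; [4, 2, 1]; [1]. Product of hooks = 1365590016000. So f^λ = 22! / 1365590016000 = 1124000727777607680000 / 1365590016000 = 823087980.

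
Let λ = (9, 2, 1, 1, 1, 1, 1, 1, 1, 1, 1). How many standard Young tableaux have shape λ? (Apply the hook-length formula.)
# SYT of shape (9, 2, 1, 1, 1, 1, 1, 1, 1, 1, 1) = 707200

Hook-length formula: f^λ = n! / Π hook(c), product over all cells c of the Young diagram. For λ = (9, 2, 1, 1, 1, 1, 1, 1, 1, 1, 1), n = 20 boxes. Hook lengths by row (left-to-right, top-to-bottom): [19, 9, 7, 6, 5, 4, 3, 2, 1]; [11, 1]; [9]; [8]; [7]; [6]; [5]; [4]; [3]; [2]; [1]. Product of hooks = 3440189491200. So f^λ = 20! / 3440189491200 = 2432902008176640000 / 3440189491200 = 707200.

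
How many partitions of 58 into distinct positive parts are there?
q(58) = 8808

A partition into distinct parts is a strictly decreasing sequence summing to n. The recurrence d(n, m) = d(n, m−1) + d(n−m, m−1) (use part m at most once) with q(n) = d(n, n) gives q(58) = 8808. (Euler's theorem: # distinct-part partitions = # odd-part partitions.)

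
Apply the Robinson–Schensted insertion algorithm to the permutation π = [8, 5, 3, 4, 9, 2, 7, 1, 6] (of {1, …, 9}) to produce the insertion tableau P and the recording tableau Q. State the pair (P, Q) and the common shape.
P = [1, 4, 6] / [2, 7] / [3, 9] / [5] / [8];  Q = [1, 4, 5] / [2, 7] / [3, 9] / [6] / [8];  common shape = (3, 2, 2, 1, 1)

Row-insert the values π_1, π_2, … into P one at a time, bumping the leftmost entry strictly greater than the inserted value down to the next row. The recording tableau Q records, in position (i, j), the step at which that cell was added to P.
  Insert 8 (step 1): P = [8];  Q = [1]
  Insert 5 (step 2): P = [5] / [8];  Q = [1] / [2]
  Insert 3 (step 3): P = [3] / [5] / [8];  Q = [1] / [2] / [3]
  Insert 4 (step 4): P = [3, 4] / [5] / [8];  Q = [1, 4] / [2] / [3]
  Insert 9 (step 5): P = [3, 4, 9] / [5] / [8];  Q = [1, 4, 5] / [2] / [3]
  Insert 2 (step 6): P = [2, 4, 9] / [3] / [5] / [8];  Q = [1, 4, 5] / [2] / [3] / [6]
  Insert 7 (step 7): P = [2, 4, 7] / [3, 9] / [5] / [8];  Q = [1, 4, 5] / [2, 7] / [3] / [6]
  Insert 1 (step 8): P = [1, 4, 7] / [2, 9] / [3] / [5] / [8];  Q = [1, 4, 5] / [2, 7] / [3] / [6] / [8]
  Insert 6 (step 9): P = [1, 4, 6] / [2, 7] / [3, 9] / [5] / [8];  Q = [1, 4, 5] / [2, 7] / [3, 9] / [6] / [8]
Final shape: (3, 2, 2, 1, 1).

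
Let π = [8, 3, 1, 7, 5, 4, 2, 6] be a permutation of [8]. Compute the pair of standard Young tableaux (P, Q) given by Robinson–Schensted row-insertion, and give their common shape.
P = [1, 2, 6] / [3, 4] / [5] / [7] / [8];  Q = [1, 4, 8] / [2, 5] / [3] / [6] / [7];  common shape = (3, 2, 1, 1, 1)

Row-insert the values π_1, π_2, … into P one at a time, bumping the leftmost entry strictly greater than the inserted value down to the next row. The recording tableau Q records, in position (i, j), the step at which that cell was added to P.
  Insert 8 (step 1): P = [8];  Q = [1]
  Insert 3 (step 2): P = [3] / [8];  Q = [1] / [2]
  Insert 1 (step 3): P = [1] / [3] / [8];  Q = [1] / [2] / [3]
  Insert 7 (step 4): P = [1, 7] / [3] / [8];  Q = [1, 4] / [2] / [3]
  Insert 5 (step 5): P = [1, 5] / [3, 7] / [8];  Q = [1, 4] / [2, 5] / [3]
  Insert 4 (step 6): P = [1, 4] / [3, 5] / [7] / [8];  Q = [1, 4] / [2, 5] / [3] / [6]
  Insert 2 (step 7): P = [1, 2] / [3, 4] / [5] / [7] / [8];  Q = [1, 4] / [2, 5] / [3] / [6] / [7]
  Insert 6 (step 8): P = [1, 2, 6] / [3, 4] / [5] / [7] / [8];  Q = [1, 4, 8] / [2, 5] / [3] / [6] / [7]
Final shape: (3, 2, 1, 1, 1).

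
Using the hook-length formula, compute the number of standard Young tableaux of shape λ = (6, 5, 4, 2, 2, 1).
# SYT of shape (6, 5, 4, 2, 2, 1) = 214988800

Hook-length formula: f^λ = n! / Π hook(c), product over all cells c of the Young diagram. For λ = (6, 5, 4, 2, 2, 1), n = 20 boxes. Hook lengths by row (left-to-right, top-to-bottom): [11, 9, 6, 5, 3, 1]; [9, 7, 4, 3, 1]; [7, 5, 2, 1]; [4, 2]; [3, 1]; [1]. Product of hooks = 11316412800. So f^λ = 20! / 11316412800 = 2432902008176640000 / 11316412800 = 214988800.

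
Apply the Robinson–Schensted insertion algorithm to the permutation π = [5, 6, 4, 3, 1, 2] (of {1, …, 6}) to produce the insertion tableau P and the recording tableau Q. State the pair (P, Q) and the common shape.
P = [1, 2] / [3, 6] / [4] / [5];  Q = [1, 2] / [3, 6] / [4] / [5];  common shape = (2, 2, 1, 1)

Row-insert the values π_1, π_2, … into P one at a time, bumping the leftmost entry strictly greater than the inserted value down to the next row. The recording tableau Q records, in position (i, j), the step at which that cell was added to P.
  Insert 5 (step 1): P = [5];  Q = [1]
  Insert 6 (step 2): P = [5, 6];  Q = [1, 2]
  Insert 4 (step 3): P = [4, 6] / [5];  Q = [1, 2] / [3]
  Insert 3 (step 4): P = [3, 6] / [4] / [5];  Q = [1, 2] / [3] / [4]
  Insert 1 (step 5): P = [1, 6] / [3] / [4] / [5];  Q = [1, 2] / [3] / [4] / [5]
  Insert 2 (step 6): P = [1, 2] / [3, 6] / [4] / [5];  Q = [1, 2] / [3, 6] / [4] / [5]
Final shape: (2, 2, 1, 1).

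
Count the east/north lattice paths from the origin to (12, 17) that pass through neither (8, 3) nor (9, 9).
Number of paths = 43559310

Inclusion–exclusion. Total paths: C(29, 12) = 51895935. Through P₁: C(11, 8)·C(18, 4) = 504900. Through P₂: C(18, 9)·C(11, 3) = 8022300. Since P₁ is strictly southwest of P₂, a monotone path through both must visit P₁ then P₂; paths through both = C(11, 8)·C(7, 1)·C(11, 3) = 190575. Avoid both = 51895935 − 504900 − 8022300 + 190575 = 43559310.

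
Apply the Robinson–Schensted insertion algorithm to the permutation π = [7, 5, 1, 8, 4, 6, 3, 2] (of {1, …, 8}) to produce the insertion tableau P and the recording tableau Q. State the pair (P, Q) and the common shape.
P = [1, 2, 6] / [3, 8] / [4] / [5] / [7];  Q = [1, 4, 6] / [2, 5] / [3] / [7] / [8];  common shape = (3, 2, 1, 1, 1)

Row-insert the values π_1, π_2, … into P one at a time, bumping the leftmost entry strictly greater than the inserted value down to the next row. The recording tableau Q records, in position (i, j), the step at which that cell was added to P.
  Insert 7 (step 1): P = [7];  Q = [1]
  Insert 5 (step 2): P = [5] / [7];  Q = [1] / [2]
  Insert 1 (step 3): P = [1] / [5] / [7];  Q = [1] / [2] / [3]
  Insert 8 (step 4): P = [1, 8] / [5] / [7];  Q = [1, 4] / [2] / [3]
  Insert 4 (step 5): P = [1, 4] / [5, 8] / [7];  Q = [1, 4] / [2, 5] / [3]
  Insert 6 (step 6): P = [1, 4, 6] / [5, 8] / [7];  Q = [1, 4, 6] / [2, 5] / [3]
  Insert 3 (step 7): P = [1, 3, 6] / [4, 8] / [5] / [7];  Q = [1, 4, 6] / [2, 5] / [3] / [7]
  Insert 2 (step 8): P = [1, 2, 6] / [3, 8] / [4] / [5] / [7];  Q = [1, 4, 6] / [2, 5] / [3] / [7] / [8]
Final shape: (3, 2, 1, 1, 1).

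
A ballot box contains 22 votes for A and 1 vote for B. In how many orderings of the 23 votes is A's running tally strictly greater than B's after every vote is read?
Strict-lead orderings = 21

Total orderings of the 23 votes with 22 for A: C(23, 22) = 23. By the Bertrand ballot formula (Cycle Lemma / reflection principle), the number of orderings in which A is strictly ahead of B throughout is (p − q)/(p + q) · C(p + q, p) = (22 − 1)/(22 + 1) · 23 = 21.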